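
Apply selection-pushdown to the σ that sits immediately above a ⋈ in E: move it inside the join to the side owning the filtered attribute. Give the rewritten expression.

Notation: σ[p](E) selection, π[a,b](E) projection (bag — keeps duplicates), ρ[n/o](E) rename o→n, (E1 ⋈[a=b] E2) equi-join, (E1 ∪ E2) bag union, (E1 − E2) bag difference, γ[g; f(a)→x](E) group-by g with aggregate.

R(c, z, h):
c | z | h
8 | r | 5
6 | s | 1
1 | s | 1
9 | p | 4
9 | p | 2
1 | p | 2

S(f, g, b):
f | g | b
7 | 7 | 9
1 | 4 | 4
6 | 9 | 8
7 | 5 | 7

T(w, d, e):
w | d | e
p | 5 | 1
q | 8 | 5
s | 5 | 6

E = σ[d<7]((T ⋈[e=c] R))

σ filters on d, owned by the left side.
E' = (σ[d<7](T) ⋈[e=c] R)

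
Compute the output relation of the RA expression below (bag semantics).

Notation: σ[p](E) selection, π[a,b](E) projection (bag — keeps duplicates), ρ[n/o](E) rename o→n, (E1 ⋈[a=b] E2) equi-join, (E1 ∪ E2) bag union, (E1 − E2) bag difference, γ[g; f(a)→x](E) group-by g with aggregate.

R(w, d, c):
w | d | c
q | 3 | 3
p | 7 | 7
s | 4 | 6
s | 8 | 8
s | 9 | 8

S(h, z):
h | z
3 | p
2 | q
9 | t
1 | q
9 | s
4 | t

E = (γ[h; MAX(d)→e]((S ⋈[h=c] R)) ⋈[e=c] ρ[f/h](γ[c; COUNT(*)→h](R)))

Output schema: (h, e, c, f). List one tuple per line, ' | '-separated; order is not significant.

Per-node cardinality:
  S → 6
  R → 5
  (S ⋈[h=c] R) → 1
  γ[h; MAX(d)→e]((S ⋈[h=c] R)) → 1
  R → 5
  γ[c; COUNT(*)→h](R) → 4
  ρ[f/h](γ[c; COUNT(*)→h](R)) → 4
  (γ[h; MAX(d)→e]((S ⋈[h=c] R)) ⋈[e=c] ρ[f/h](γ[c; COUNT(*)→h](R))) → 1

== RESULT ==
h | e | c | f
3 | 3 | 3 | 1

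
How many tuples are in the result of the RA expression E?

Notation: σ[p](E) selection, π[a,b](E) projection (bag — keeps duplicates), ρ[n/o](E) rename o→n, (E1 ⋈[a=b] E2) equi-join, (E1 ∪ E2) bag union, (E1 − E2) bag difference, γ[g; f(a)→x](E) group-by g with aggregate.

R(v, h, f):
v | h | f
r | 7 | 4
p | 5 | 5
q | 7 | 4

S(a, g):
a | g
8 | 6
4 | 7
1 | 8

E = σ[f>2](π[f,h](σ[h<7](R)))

Stepwise |·|:
  R → 3
  σ[h<7](R) → 1
  π[f,h](σ[h<7](R)) → 1
  σ[f>2](π[f,h](σ[h<7](R))) → 1

|E| = 1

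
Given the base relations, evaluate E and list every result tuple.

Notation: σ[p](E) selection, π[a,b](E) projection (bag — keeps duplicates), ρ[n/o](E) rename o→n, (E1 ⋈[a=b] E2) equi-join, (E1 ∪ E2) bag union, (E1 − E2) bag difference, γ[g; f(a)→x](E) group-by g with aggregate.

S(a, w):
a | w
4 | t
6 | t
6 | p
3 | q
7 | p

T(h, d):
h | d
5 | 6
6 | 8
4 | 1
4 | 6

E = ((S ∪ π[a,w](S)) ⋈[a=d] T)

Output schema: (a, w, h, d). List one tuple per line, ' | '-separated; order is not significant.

Subexpression sizes:
  S → 5
  S → 5
  π[a,w](S) → 5
  (S ∪ π[a,w](S)) → 10
  T → 4
  ((S ∪ π[a,w](S)) ⋈[a=d] T) → 8

== RESULT ==
a | w | h | d
6 | p | 4 | 6
6 | p | 4 | 6
6 | p | 5 | 6
6 | p | 5 | 6
6 | t | 4 | 6
6 | t | 4 | 6
6 | t | 5 | 6
6 | t | 5 | 6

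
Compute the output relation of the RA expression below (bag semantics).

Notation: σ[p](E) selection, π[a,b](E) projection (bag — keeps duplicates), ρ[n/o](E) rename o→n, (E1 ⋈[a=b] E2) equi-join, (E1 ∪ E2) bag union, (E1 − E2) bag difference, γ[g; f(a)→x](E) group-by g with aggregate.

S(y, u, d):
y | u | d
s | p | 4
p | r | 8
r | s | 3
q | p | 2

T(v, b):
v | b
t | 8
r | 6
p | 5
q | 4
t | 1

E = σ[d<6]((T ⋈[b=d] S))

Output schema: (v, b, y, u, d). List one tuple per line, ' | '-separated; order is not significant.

Subexpression sizes:
  T → 5
  S → 4
  (T ⋈[b=d] S) → 2
  σ[d<6]((T ⋈[b=d] S)) → 1

== RESULT ==
v | b | y | u | d
q | 4 | s | p | 4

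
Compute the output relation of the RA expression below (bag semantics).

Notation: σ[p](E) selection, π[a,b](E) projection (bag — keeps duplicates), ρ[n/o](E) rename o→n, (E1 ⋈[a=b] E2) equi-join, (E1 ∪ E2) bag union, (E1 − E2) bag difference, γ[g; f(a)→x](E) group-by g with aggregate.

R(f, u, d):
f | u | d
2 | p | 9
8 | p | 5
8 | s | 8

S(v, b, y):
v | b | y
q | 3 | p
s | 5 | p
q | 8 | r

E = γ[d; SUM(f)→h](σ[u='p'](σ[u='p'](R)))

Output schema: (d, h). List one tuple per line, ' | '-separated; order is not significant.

Stepwise |·|:
  R → 3
  σ[u='p'](R) → 2
  σ[u='p'](σ[u='p'](R)) → 2
  γ[d; SUM(f)→h](σ[u='p'](σ[u='p'](R))) → 2

== RESULT ==
d | h
5 | 8
9 | 2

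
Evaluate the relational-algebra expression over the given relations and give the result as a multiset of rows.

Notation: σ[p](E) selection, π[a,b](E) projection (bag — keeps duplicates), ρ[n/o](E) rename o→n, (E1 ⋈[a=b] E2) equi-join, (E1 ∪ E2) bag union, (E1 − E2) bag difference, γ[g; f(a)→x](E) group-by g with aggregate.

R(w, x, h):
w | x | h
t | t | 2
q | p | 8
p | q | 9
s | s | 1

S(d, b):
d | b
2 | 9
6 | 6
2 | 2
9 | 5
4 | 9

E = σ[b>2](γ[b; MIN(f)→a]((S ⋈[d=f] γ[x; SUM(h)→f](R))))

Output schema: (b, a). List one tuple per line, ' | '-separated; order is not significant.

Per-node cardinality:
  S → 5
  R → 4
  γ[x; SUM(h)→f](R) → 4
  (S ⋈[d=f] γ[x; SUM(h)→f](R)) → 3
  γ[b; MIN(f)→a]((S ⋈[d=f] γ[x; SUM(h)→f](R))) → 3
  σ[b>2](γ[b; MIN(f)→a]((S ⋈[d=f] γ[x; SUM(h)→f](R)))) → 2

== RESULT ==
b | a
5 | 9
9 | 2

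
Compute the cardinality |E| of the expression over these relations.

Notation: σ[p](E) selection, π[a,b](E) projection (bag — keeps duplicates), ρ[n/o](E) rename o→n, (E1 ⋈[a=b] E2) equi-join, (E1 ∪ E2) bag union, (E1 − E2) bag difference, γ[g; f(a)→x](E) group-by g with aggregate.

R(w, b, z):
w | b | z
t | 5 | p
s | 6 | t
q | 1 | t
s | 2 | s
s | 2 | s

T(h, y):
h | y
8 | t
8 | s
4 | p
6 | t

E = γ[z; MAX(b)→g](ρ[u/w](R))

Stepwise |·|:
  R → 5
  ρ[u/w](R) → 5
  γ[z; MAX(b)→g](ρ[u/w](R)) → 3

|E| = 3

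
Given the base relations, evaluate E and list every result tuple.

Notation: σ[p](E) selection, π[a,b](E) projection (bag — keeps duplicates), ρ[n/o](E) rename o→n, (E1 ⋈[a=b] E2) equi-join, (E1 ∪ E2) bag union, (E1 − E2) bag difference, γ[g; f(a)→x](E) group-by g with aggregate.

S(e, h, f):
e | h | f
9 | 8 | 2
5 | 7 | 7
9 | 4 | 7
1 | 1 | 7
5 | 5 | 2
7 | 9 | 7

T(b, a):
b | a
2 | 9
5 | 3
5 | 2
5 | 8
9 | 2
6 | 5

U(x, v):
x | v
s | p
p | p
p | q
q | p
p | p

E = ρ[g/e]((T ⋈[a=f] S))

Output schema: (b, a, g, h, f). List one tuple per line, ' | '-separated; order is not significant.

Stepwise |·|:
  T → 6
  S → 6
  (T ⋈[a=f] S) → 4
  ρ[g/e]((T ⋈[a=f] S)) → 4

== RESULT ==
b | a | g | h | f
5 | 2 | 5 | 5 | 2
5 | 2 | 9 | 8 | 2
9 | 2 | 5 | 5 | 2
9 | 2 | 9 | 8 | 2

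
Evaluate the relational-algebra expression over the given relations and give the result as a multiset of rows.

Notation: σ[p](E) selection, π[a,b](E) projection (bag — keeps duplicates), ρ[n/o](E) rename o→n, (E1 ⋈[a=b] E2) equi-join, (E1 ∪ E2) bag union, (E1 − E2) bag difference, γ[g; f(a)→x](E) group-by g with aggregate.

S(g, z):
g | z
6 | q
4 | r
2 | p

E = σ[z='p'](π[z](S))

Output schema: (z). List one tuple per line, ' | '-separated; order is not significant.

Per-node cardinality:
  S → 3
  π[z](S) → 3
  σ[z='p'](π[z](S)) → 1

== RESULT ==
z
p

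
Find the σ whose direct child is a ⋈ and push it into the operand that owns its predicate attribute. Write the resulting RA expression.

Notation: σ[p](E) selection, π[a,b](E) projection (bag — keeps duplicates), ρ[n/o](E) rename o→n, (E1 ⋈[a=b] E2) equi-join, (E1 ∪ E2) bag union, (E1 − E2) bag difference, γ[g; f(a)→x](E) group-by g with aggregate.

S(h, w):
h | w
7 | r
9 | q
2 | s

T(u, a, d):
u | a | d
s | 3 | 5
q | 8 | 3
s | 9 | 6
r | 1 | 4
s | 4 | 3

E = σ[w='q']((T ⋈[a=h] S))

σ filters on w, owned by the right side.
E' = (T ⋈[a=h] σ[w='q'](S))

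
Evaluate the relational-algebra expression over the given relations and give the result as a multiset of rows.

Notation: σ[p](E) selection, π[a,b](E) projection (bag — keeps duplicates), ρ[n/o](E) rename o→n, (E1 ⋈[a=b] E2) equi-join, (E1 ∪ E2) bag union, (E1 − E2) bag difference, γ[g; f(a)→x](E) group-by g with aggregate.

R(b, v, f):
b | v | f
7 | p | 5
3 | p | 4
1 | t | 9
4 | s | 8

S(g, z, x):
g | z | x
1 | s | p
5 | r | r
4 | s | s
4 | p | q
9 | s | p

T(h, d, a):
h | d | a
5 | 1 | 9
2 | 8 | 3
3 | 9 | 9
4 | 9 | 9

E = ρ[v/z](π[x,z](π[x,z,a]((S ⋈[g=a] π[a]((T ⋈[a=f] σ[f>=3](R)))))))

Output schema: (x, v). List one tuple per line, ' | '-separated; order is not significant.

Per-node cardinality:
  S → 5
  T → 4
  R → 4
  σ[f>=3](R) → 4
  (T ⋈[a=f] σ[f>=3](R)) → 3
  π[a]((T ⋈[a=f] σ[f>=3](R))) → 3
  (S ⋈[g=a] π[a]((T ⋈[a=f] σ[f>=3](R)))) → 3
  π[x,z,a]((S ⋈[g=a] π[a]((T ⋈[a=f] σ[f>=3](R))))) → 3
  π[x,z](π[x,z,a]((S ⋈[g=a] π[a]((T ⋈[a=f] σ[f>=3](R)))))) → 3
  ρ[v/z](π[x,z](π[x,z,a]((S ⋈[g=a] π[a]((T ⋈[a=f] σ[f>=3](R))))))) → 3

== RESULT ==
x | v
p | s
p | s
p | s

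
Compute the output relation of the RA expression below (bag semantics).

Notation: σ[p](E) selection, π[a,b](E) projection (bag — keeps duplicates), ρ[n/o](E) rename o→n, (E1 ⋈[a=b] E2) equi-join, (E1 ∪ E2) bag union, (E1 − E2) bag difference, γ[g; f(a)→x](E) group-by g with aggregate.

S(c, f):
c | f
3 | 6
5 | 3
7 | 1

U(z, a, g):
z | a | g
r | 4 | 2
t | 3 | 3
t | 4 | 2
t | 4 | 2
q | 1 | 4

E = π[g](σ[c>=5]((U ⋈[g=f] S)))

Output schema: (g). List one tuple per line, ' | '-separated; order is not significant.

Row counts bottom-up:
  U → 5
  S → 3
  (U ⋈[g=f] S) → 1
  σ[c>=5]((U ⋈[g=f] S)) → 1
  π[g](σ[c>=5]((U ⋈[g=f] S))) → 1

== RESULT ==
g
3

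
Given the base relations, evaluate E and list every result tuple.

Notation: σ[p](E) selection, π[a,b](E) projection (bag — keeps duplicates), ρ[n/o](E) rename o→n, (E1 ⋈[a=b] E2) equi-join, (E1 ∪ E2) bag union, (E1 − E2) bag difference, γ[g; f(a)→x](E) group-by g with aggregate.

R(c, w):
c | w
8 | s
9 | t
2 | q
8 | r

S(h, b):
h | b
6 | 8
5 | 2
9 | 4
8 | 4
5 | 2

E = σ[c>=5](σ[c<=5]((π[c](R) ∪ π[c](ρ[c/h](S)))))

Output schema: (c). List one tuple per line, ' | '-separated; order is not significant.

Subexpression sizes:
  R → 4
  π[c](R) → 4
  S → 5
  ρ[c/h](S) → 5
  π[c](ρ[c/h](S)) → 5
  (π[c](R) ∪ π[c](ρ[c/h](S))) → 9
  σ[c<=5]((π[c](R) ∪ π[c](ρ[c/h](S)))) → 3
  σ[c>=5](σ[c<=5]((π[c](R) ∪ π[c](ρ[c/h](S))))) → 2

== RESULT ==
c
5
5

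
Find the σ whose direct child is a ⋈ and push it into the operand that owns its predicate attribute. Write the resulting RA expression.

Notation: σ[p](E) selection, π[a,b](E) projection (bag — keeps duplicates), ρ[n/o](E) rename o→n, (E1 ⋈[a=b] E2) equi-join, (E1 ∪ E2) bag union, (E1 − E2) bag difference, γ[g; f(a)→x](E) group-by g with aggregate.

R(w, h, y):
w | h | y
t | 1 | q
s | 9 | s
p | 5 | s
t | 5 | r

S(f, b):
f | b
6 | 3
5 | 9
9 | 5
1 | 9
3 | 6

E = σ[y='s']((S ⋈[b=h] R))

σ filters on y, owned by the right side.
E' = (S ⋈[b=h] σ[y='s'](R))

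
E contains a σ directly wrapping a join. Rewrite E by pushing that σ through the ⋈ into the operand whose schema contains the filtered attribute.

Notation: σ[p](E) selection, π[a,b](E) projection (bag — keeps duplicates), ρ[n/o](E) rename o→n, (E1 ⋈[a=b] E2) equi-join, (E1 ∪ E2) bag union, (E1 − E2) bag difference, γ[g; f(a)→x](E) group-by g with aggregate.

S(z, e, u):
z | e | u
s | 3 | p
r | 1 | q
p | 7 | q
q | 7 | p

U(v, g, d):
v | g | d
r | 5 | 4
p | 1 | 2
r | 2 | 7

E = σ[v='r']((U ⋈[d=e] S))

σ filters on v, owned by the left side.
E' = (σ[v='r'](U) ⋈[d=e] S)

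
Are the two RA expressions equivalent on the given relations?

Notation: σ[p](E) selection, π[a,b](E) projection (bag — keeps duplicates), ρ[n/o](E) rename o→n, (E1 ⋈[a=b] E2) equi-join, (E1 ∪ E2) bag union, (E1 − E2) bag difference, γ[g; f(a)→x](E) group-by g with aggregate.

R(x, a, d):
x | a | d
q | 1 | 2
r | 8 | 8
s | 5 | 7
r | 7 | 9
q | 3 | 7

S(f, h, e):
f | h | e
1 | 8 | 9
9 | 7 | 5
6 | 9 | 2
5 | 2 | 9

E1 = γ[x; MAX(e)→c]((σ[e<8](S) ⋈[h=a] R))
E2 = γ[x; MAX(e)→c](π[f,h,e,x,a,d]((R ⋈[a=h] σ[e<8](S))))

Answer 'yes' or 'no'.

E1 subexpression sizes:
  S → 4
  σ[e<8](S) → 2
  R → 5
  (σ[e<8](S) ⋈[h=a] R) → 1
  γ[x; MAX(e)→c]((σ[e<8](S) ⋈[h=a] R)) → 1
E2 subexpression sizes:
  R → 5
  S → 4
  σ[e<8](S) → 2
  (R ⋈[a=h] σ[e<8](S)) → 1
  π[f,h,e,x,a,d]((R ⋈[a=h] σ[e<8](S))) → 1
  γ[x; MAX(e)→c](π[f,h,e,x,a,d]((R ⋈[a=h] σ[e<8](S)))) → 1

E1 and E2 produce the same multiset:
x | c
r | 5

yes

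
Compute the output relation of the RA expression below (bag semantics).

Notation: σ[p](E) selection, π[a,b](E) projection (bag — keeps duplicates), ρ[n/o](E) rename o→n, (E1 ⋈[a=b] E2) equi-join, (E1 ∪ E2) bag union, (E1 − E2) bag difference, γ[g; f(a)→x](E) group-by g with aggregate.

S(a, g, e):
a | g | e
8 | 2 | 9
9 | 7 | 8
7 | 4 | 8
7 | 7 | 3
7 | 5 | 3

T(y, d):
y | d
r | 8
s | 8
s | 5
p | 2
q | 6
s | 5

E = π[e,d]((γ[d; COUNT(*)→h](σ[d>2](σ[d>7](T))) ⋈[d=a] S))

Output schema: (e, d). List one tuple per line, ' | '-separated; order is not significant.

Row counts bottom-up:
  T → 6
  σ[d>7](T) → 2
  σ[d>2](σ[d>7](T)) → 2
  γ[d; COUNT(*)→h](σ[d>2](σ[d>7](T))) → 1
  S → 5
  (γ[d; COUNT(*)→h](σ[d>2](σ[d>7](T))) ⋈[d=a] S) → 1
  π[e,d]((γ[d; COUNT(*)→h](σ[d>2](σ[d>7](T))) ⋈[d=a] S)) → 1

== RESULT ==
e | d
9 | 8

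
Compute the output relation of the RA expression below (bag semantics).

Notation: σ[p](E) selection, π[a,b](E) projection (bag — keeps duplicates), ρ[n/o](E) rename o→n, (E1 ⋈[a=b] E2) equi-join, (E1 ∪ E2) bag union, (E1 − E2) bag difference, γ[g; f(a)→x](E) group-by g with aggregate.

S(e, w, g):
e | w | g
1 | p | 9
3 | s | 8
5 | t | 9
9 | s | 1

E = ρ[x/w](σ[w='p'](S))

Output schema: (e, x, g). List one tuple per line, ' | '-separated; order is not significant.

Stepwise |·|:
  S → 4
  σ[w='p'](S) → 1
  ρ[x/w](σ[w='p'](S)) → 1

== RESULT ==
e | x | g
1 | p | 9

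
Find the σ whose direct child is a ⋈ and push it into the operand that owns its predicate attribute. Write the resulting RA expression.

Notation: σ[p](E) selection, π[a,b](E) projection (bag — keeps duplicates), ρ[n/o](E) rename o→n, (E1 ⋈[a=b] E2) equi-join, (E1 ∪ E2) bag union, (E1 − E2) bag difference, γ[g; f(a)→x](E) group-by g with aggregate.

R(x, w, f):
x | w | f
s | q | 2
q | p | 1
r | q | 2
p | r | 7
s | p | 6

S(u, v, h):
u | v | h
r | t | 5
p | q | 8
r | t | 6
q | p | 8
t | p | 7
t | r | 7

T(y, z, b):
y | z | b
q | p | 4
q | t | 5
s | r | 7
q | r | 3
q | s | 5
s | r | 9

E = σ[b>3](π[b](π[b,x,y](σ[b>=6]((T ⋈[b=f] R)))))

σ filters on b, owned by the left side.
E' = σ[b>3](π[b](π[b,x,y]((σ[b>=6](T) ⋈[b=f] R))))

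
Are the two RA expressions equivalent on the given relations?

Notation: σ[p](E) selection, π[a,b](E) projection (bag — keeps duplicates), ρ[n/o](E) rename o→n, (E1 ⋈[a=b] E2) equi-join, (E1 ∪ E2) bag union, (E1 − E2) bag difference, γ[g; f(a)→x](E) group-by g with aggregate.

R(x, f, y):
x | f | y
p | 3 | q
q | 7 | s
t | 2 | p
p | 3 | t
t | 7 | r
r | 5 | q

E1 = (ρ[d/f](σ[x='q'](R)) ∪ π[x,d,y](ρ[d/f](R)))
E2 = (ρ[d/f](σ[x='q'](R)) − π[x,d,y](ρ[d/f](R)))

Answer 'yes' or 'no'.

E1 per-node cardinality:
  R → 6
  σ[x='q'](R) → 1
  ρ[d/f](σ[x='q'](R)) → 1
  R → 6
  ρ[d/f](R) → 6
  π[x,d,y](ρ[d/f](R)) → 6
  (ρ[d/f](σ[x='q'](R)) ∪ π[x,d,y](ρ[d/f](R))) → 7
E2 per-node cardinality:
  R → 6
  σ[x='q'](R) → 1
  ρ[d/f](σ[x='q'](R)) → 1
  R → 6
  ρ[d/f](R) → 6
  π[x,d,y](ρ[d/f](R)) → 6
  (ρ[d/f](σ[x='q'](R)) − π[x,d,y](ρ[d/f](R))) → 0

E1 result:
x | d | y
p | 3 | q
p | 3 | t
q | 7 | s
q | 7 | s
r | 5 | q
t | 2 | p
t | 7 | r
E2 result:
x | d | y
(0 rows)
Witness: ('t', 7, 'r') appears 1× in E1 but 0× in E2.

no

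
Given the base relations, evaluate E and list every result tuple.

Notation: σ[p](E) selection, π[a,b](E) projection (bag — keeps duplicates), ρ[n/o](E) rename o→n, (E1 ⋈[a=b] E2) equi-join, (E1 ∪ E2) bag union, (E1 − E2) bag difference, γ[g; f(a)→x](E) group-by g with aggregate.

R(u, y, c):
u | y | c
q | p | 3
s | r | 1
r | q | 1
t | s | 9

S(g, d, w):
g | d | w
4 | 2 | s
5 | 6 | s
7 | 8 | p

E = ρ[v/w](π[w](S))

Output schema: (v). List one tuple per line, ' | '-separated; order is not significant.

Subexpression sizes:
  S → 3
  π[w](S) → 3
  ρ[v/w](π[w](S)) → 3

== RESULT ==
v
p
s
s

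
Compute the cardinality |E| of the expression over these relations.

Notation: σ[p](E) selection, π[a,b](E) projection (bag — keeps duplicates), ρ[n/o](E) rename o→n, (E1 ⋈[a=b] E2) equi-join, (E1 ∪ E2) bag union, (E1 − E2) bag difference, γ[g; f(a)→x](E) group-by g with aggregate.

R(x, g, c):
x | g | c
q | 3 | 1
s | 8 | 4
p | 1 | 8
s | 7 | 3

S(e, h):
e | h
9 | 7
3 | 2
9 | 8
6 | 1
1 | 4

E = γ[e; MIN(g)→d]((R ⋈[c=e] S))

Row counts bottom-up:
  R → 4
  S → 5
  (R ⋈[c=e] S) → 2
  γ[e; MIN(g)→d]((R ⋈[c=e] S)) → 2

|E| = 2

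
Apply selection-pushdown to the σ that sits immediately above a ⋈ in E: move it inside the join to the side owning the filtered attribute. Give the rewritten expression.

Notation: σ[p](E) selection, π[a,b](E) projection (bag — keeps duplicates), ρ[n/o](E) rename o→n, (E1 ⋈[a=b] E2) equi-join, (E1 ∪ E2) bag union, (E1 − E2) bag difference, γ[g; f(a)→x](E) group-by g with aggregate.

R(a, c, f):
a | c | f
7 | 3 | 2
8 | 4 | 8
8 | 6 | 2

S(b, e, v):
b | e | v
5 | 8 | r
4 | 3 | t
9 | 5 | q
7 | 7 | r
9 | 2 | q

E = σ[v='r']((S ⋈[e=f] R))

σ filters on v, owned by the left side.
E' = (σ[v='r'](S) ⋈[e=f] R)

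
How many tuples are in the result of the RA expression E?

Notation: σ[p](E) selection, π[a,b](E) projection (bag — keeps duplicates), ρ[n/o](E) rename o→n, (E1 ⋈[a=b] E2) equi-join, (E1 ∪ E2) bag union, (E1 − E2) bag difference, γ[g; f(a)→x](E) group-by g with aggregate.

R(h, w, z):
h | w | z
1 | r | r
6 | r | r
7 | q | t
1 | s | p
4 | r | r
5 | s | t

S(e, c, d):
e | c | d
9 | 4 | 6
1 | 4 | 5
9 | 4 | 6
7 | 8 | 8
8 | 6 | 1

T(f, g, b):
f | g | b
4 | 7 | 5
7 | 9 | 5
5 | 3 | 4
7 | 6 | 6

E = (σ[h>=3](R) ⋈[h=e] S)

Stepwise |·|:
  R → 6
  σ[h>=3](R) → 4
  S → 5
  (σ[h>=3](R) ⋈[h=e] S) → 1

|E| = 1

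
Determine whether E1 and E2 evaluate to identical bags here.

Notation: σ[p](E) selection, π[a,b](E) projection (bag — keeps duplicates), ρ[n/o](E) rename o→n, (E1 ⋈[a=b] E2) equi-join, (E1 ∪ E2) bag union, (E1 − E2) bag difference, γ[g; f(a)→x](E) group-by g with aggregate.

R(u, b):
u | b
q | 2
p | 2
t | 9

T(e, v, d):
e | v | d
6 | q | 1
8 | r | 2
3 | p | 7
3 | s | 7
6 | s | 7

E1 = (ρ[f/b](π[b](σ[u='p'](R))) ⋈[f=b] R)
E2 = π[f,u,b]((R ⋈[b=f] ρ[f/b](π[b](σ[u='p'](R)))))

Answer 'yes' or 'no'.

E1 stepwise |·|:
  R → 3
  σ[u='p'](R) → 1
  π[b](σ[u='p'](R)) → 1
  ρ[f/b](π[b](σ[u='p'](R))) → 1
  R → 3
  (ρ[f/b](π[b](σ[u='p'](R))) ⋈[f=b] R) → 2
E2 stepwise |·|:
  R → 3
  R → 3
  σ[u='p'](R) → 1
  π[b](σ[u='p'](R)) → 1
  ρ[f/b](π[b](σ[u='p'](R))) → 1
  (R ⋈[b=f] ρ[f/b](π[b](σ[u='p'](R)))) → 2
  π[f,u,b]((R ⋈[b=f] ρ[f/b](π[b](σ[u='p'](R))))) → 2

E1 and E2 produce the same multiset:
f | u | b
2 | p | 2
2 | q | 2

yes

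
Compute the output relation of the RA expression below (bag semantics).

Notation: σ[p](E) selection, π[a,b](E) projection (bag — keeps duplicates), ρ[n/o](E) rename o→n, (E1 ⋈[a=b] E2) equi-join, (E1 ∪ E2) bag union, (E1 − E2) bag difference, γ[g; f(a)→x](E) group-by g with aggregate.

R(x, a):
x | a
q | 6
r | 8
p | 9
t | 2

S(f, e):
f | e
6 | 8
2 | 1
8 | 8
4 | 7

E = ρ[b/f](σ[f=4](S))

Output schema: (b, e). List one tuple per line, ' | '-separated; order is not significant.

Per-node cardinality:
  S → 4
  σ[f=4](S) → 1
  ρ[b/f](σ[f=4](S)) → 1

== RESULT ==
b | e
4 | 7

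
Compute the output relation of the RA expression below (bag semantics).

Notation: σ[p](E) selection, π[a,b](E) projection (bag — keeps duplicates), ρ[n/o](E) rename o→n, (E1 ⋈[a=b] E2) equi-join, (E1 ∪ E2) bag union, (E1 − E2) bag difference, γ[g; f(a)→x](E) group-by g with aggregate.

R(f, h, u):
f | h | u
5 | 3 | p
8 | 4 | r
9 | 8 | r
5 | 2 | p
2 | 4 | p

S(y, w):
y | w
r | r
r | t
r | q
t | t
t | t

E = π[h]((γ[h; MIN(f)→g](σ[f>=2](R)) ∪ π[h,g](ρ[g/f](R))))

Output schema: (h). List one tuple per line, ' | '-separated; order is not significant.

Stepwise |·|:
  R → 5
  σ[f>=2](R) → 5
  γ[h; MIN(f)→g](σ[f>=2](R)) → 4
  R → 5
  ρ[g/f](R) → 5
  π[h,g](ρ[g/f](R)) → 5
  (γ[h; MIN(f)→g](σ[f>=2](R)) ∪ π[h,g](ρ[g/f](R))) → 9
  π[h]((γ[h; MIN(f)→g](σ[f>=2](R)) ∪ π[h,g](ρ[g/f](R)))) → 9

== RESULT ==
h
2
2
3
3
4
4
4
8
8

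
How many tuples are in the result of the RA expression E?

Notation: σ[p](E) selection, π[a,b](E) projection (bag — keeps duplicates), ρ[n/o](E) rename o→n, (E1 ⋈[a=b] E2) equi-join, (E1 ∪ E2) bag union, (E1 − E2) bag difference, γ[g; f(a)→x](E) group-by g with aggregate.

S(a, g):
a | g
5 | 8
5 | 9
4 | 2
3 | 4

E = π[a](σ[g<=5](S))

Per-node cardinality:
  S → 4
  σ[g<=5](S) → 2
  π[a](σ[g<=5](S)) → 2

|E| = 2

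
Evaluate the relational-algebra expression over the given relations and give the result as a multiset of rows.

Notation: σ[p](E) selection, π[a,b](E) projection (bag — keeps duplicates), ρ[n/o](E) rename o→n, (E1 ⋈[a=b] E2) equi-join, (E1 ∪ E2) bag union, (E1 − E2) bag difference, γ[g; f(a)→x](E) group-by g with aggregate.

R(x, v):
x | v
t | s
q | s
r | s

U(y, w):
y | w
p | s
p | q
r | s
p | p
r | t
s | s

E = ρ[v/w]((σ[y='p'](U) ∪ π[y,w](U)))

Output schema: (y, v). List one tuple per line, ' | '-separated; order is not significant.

Row counts bottom-up:
  U → 6
  σ[y='p'](U) → 3
  U → 6
  π[y,w](U) → 6
  (σ[y='p'](U) ∪ π[y,w](U)) → 9
  ρ[v/w]((σ[y='p'](U) ∪ π[y,w](U))) → 9

== RESULT ==
y | v
p | p
p | p
p | q
p | q
p | s
p | s
r | s
r | t
s | s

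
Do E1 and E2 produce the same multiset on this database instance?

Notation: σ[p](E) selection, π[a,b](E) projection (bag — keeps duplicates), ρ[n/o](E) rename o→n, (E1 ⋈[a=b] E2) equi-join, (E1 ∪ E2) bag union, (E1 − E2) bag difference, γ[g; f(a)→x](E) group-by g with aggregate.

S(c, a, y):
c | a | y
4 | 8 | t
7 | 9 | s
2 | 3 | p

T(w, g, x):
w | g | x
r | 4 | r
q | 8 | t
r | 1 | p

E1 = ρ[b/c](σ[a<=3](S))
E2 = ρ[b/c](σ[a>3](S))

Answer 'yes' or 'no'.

E1 per-node cardinality:
  S → 3
  σ[a<=3](S) → 1
  ρ[b/c](σ[a<=3](S)) → 1
E2 per-node cardinality:
  S → 3
  σ[a>3](S) → 2
  ρ[b/c](σ[a>3](S)) → 2

E1 result:
b | a | y
2 | 3 | p
E2 result:
b | a | y
4 | 8 | t
7 | 9 | s
Witness: (2, 3, 'p') appears 1× in E1 but 0× in E2.

no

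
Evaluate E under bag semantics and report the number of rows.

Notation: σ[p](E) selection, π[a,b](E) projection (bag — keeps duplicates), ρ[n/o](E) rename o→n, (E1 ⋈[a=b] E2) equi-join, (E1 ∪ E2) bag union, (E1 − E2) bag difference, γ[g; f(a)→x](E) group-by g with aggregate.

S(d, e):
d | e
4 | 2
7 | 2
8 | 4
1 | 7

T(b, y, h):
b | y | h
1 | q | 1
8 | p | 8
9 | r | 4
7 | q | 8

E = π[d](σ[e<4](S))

Subexpression sizes:
  S → 4
  σ[e<4](S) → 2
  π[d](σ[e<4](S)) → 2

|E| = 2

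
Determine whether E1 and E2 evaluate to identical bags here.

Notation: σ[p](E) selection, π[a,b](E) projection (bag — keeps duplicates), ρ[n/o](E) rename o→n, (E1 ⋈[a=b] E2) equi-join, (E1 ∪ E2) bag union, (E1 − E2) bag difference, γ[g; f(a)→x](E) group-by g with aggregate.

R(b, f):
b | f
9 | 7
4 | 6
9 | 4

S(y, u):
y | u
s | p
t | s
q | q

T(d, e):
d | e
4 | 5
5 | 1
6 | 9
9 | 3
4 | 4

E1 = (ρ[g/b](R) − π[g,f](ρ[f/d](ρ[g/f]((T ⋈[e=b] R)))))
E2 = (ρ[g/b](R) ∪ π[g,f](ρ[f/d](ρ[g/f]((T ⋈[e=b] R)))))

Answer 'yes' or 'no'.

E1 subexpression sizes:
  R → 3
  ρ[g/b](R) → 3
  T → 5
  R → 3
  (T ⋈[e=b] R) → 3
  ρ[g/f]((T ⋈[e=b] R)) → 3
  ρ[f/d](ρ[g/f]((T ⋈[e=b] R))) → 3
  π[g,f](ρ[f/d](ρ[g/f]((T ⋈[e=b] R)))) → 3
  (ρ[g/b](R) − π[g,f](ρ[f/d](ρ[g/f]((T ⋈[e=b] R))))) → 2
E2 subexpression sizes:
  R → 3
  ρ[g/b](R) → 3
  T → 5
  R → 3
  (T ⋈[e=b] R) → 3
  ρ[g/f]((T ⋈[e=b] R)) → 3
  ρ[f/d](ρ[g/f]((T ⋈[e=b] R))) → 3
  π[g,f](ρ[f/d](ρ[g/f]((T ⋈[e=b] R)))) → 3
  (ρ[g/b](R) ∪ π[g,f](ρ[f/d](ρ[g/f]((T ⋈[e=b] R))))) → 6

E1 result:
g | f
9 | 4
9 | 7
E2 result:
g | f
4 | 6
4 | 6
6 | 4
7 | 6
9 | 4
9 | 7
Witness: (7, 6) appears 0× in E1 but 1× in E2.

no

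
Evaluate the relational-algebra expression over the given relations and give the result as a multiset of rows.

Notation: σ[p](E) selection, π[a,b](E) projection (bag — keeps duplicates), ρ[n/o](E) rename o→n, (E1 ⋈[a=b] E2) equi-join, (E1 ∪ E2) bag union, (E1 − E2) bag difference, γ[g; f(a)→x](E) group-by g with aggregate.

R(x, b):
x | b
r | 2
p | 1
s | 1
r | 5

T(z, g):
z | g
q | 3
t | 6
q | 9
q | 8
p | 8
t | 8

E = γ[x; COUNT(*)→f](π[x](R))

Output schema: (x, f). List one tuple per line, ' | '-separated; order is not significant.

Row counts bottom-up:
  R → 4
  π[x](R) → 4
  γ[x; COUNT(*)→f](π[x](R)) → 3

== RESULT ==
x | f
p | 1
r | 2
s | 1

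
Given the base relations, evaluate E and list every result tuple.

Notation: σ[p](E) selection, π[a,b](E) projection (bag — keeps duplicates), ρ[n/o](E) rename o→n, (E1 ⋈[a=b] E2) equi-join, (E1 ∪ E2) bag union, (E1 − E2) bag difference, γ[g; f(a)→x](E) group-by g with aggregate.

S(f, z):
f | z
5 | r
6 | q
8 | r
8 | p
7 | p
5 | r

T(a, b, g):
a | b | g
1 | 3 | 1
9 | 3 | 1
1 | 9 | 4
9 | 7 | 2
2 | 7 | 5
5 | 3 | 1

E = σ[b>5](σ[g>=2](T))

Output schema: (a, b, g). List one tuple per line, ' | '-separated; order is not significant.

Row counts bottom-up:
  T → 6
  σ[g>=2](T) → 3
  σ[b>5](σ[g>=2](T)) → 3

== RESULT ==
a | b | g
1 | 9 | 4
2 | 7 | 5
9 | 7 | 2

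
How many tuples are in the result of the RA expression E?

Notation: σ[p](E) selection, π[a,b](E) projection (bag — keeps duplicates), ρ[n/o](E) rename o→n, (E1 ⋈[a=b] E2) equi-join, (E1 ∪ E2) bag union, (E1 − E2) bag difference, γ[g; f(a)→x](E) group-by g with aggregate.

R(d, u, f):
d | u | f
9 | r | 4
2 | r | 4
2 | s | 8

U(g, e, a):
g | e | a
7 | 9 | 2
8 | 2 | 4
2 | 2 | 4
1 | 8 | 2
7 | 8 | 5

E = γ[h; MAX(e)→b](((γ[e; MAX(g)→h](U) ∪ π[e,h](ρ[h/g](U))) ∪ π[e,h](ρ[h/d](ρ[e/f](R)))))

Subexpression sizes:
  U → 5
  γ[e; MAX(g)→h](U) → 3
  U → 5
  ρ[h/g](U) → 5
  π[e,h](ρ[h/g](U)) → 5
  (γ[e; MAX(g)→h](U) ∪ π[e,h](ρ[h/g](U))) → 8
  R → 3
  ρ[e/f](R) → 3
  ρ[h/d](ρ[e/f](R)) → 3
  π[e,h](ρ[h/d](ρ[e/f](R))) → 3
  ((γ[e; MAX(g)→h](U) ∪ π[e,h](ρ[h/g](U))) ∪ π[e,h](ρ[h/d](ρ[e/f](R)))) → 11
  γ[h; MAX(e)→b](((γ[e; MAX(g)→h](U) ∪ π[e,h](ρ[h/g](U))) ∪ π[e,h](ρ[h/d](ρ[e/f](R))))) → 5

|E| = 5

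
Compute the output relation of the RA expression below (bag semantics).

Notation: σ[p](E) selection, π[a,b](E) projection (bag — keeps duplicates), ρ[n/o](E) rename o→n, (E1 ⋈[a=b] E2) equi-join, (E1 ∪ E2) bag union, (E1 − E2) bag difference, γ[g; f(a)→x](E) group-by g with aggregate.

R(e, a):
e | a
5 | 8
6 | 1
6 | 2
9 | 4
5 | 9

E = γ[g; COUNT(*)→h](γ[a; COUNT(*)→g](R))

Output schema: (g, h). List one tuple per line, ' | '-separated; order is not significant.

Row counts bottom-up:
  R → 5
  γ[a; COUNT(*)→g](R) → 5
  γ[g; COUNT(*)→h](γ[a; COUNT(*)→g](R)) → 1

== RESULT ==
g | h
1 | 5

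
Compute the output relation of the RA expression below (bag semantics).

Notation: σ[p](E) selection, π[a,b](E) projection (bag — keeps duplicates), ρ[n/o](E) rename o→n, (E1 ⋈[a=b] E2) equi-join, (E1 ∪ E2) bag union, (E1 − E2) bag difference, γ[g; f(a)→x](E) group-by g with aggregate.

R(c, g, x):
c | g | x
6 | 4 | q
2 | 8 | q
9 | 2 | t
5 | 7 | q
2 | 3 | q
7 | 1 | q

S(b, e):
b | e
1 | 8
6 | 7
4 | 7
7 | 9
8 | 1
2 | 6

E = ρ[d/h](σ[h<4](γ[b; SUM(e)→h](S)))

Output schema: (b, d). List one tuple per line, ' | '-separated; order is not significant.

Stepwise |·|:
  S → 6
  γ[b; SUM(e)→h](S) → 6
  σ[h<4](γ[b; SUM(e)→h](S)) → 1
  ρ[d/h](σ[h<4](γ[b; SUM(e)→h](S))) → 1

== RESULT ==
b | d
8 | 1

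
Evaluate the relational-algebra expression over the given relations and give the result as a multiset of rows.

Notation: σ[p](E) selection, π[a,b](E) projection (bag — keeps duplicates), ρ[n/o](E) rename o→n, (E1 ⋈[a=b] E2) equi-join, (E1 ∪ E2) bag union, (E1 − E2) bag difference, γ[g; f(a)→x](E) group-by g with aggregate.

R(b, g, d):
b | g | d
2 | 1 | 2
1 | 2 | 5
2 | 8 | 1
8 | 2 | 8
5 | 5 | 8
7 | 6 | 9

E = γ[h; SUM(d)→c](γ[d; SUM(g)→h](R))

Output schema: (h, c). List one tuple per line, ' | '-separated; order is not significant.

Per-node cardinality:
  R → 6
  γ[d; SUM(g)→h](R) → 5
  γ[h; SUM(d)→c](γ[d; SUM(g)→h](R)) → 5

== RESULT ==
h | c
1 | 2
2 | 5
6 | 9
7 | 8
8 | 1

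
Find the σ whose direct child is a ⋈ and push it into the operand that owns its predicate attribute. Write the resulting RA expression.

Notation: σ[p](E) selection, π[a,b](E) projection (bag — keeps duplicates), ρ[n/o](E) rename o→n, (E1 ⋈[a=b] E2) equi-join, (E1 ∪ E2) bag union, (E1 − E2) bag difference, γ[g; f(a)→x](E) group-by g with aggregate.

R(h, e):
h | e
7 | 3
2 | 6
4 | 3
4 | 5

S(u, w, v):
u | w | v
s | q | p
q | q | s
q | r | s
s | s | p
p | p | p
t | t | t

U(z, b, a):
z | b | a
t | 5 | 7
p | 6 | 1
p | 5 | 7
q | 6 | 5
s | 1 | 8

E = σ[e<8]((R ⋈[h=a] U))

σ filters on e, owned by the left side.
E' = (σ[e<8](R) ⋈[h=a] U)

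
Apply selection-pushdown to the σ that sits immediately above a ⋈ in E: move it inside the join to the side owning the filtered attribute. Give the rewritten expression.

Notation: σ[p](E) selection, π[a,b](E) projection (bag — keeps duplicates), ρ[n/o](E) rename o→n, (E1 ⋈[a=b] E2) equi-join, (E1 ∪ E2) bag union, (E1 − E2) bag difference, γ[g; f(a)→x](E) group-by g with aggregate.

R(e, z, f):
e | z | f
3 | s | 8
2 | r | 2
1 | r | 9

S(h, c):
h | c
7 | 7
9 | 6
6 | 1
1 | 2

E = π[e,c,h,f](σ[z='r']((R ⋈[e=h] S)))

σ filters on z, owned by the left side.
E' = π[e,c,h,f]((σ[z='r'](R) ⋈[e=h] S))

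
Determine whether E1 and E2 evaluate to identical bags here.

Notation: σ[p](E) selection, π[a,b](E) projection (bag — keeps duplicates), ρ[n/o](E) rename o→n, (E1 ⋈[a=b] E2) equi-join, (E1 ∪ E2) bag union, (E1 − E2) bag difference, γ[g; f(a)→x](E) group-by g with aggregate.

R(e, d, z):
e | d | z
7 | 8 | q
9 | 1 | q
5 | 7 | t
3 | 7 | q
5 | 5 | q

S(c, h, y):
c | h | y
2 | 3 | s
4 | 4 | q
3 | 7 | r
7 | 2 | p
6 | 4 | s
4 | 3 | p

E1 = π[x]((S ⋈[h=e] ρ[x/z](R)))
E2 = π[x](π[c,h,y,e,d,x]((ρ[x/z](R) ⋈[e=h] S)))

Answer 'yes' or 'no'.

E1 row counts bottom-up:
  S → 6
  R → 5
  ρ[x/z](R) → 5
  (S ⋈[h=e] ρ[x/z](R)) → 3
  π[x]((S ⋈[h=e] ρ[x/z](R))) → 3
E2 row counts bottom-up:
  R → 5
  ρ[x/z](R) → 5
  S → 6
  (ρ[x/z](R) ⋈[e=h] S) → 3
  π[c,h,y,e,d,x]((ρ[x/z](R) ⋈[e=h] S)) → 3
  π[x](π[c,h,y,e,d,x]((ρ[x/z](R) ⋈[e=h] S))) → 3

E1 and E2 produce the same multiset:
x
q
q
q

yes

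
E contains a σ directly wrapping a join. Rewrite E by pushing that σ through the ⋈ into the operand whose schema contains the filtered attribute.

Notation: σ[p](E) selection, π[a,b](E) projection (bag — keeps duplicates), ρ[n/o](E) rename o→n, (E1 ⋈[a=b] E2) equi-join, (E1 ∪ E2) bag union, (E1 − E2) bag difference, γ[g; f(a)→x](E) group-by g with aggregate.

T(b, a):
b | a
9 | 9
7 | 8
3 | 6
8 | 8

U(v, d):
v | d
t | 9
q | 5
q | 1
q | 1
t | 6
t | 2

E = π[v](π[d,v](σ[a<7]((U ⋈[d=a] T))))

σ filters on a, owned by the right side.
E' = π[v](π[d,v]((U ⋈[d=a] σ[a<7](T))))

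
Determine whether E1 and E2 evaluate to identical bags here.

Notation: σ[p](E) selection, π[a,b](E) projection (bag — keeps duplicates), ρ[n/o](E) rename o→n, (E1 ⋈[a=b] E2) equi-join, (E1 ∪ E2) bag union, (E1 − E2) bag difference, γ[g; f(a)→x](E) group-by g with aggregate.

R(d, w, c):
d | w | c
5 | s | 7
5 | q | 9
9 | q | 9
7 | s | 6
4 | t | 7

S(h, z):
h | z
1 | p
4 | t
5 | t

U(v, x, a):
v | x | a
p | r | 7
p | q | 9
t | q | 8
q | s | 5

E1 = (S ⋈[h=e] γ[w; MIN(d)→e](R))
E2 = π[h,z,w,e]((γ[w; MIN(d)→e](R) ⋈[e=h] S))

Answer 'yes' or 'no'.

E1 stepwise |·|:
  S → 3
  R → 5
  γ[w; MIN(d)→e](R) → 3
  (S ⋈[h=e] γ[w; MIN(d)→e](R)) → 3
E2 stepwise |·|:
  R → 5
  γ[w; MIN(d)→e](R) → 3
  S → 3
  (γ[w; MIN(d)→e](R) ⋈[e=h] S) → 3
  π[h,z,w,e]((γ[w; MIN(d)→e](R) ⋈[e=h] S)) → 3

E1 and E2 produce the same multiset:
h | z | w | e
4 | t | t | 4
5 | t | q | 5
5 | t | s | 5

yes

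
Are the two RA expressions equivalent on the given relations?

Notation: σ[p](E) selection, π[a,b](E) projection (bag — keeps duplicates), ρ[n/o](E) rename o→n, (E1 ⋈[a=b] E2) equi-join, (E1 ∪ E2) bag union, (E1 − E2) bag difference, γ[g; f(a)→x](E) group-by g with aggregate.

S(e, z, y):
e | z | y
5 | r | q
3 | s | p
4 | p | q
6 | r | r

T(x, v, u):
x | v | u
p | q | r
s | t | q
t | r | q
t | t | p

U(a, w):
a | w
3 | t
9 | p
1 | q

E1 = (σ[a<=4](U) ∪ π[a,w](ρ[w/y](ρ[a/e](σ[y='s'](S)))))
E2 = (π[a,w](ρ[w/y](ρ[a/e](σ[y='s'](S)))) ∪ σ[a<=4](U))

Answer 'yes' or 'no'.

E1 stepwise |·|:
  U → 3
  σ[a<=4](U) → 2
  S → 4
  σ[y='s'](S) → 0
  ρ[a/e](σ[y='s'](S)) → 0
  ρ[w/y](ρ[a/e](σ[y='s'](S))) → 0
  π[a,w](ρ[w/y](ρ[a/e](σ[y='s'](S)))) → 0
  (σ[a<=4](U) ∪ π[a,w](ρ[w/y](ρ[a/e](σ[y='s'](S))))) → 2
E2 stepwise |·|:
  S → 4
  σ[y='s'](S) → 0
  ρ[a/e](σ[y='s'](S)) → 0
  ρ[w/y](ρ[a/e](σ[y='s'](S))) → 0
  π[a,w](ρ[w/y](ρ[a/e](σ[y='s'](S)))) → 0
  U → 3
  σ[a<=4](U) → 2
  (π[a,w](ρ[w/y](ρ[a/e](σ[y='s'](S)))) ∪ σ[a<=4](U)) → 2

E1 and E2 produce the same multiset:
a | w
1 | q
3 | t

yes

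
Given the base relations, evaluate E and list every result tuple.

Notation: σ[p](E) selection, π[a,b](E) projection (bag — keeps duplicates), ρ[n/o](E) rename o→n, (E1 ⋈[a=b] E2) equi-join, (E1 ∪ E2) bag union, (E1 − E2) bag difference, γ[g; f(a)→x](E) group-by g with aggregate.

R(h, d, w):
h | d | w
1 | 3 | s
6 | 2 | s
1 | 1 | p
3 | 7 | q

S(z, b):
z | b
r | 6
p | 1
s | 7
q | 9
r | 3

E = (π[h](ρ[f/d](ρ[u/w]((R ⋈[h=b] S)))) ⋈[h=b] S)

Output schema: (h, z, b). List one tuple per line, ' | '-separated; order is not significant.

Row counts bottom-up:
  R → 4
  S → 5
  (R ⋈[h=b] S) → 4
  ρ[u/w]((R ⋈[h=b] S)) → 4
  ρ[f/d](ρ[u/w]((R ⋈[h=b] S))) → 4
  π[h](ρ[f/d](ρ[u/w]((R ⋈[h=b] S)))) → 4
  S → 5
  (π[h](ρ[f/d](ρ[u/w]((R ⋈[h=b] S)))) ⋈[h=b] S) → 4

== RESULT ==
h | z | b
1 | p | 1
1 | p | 1
3 | r | 3
6 | r | 6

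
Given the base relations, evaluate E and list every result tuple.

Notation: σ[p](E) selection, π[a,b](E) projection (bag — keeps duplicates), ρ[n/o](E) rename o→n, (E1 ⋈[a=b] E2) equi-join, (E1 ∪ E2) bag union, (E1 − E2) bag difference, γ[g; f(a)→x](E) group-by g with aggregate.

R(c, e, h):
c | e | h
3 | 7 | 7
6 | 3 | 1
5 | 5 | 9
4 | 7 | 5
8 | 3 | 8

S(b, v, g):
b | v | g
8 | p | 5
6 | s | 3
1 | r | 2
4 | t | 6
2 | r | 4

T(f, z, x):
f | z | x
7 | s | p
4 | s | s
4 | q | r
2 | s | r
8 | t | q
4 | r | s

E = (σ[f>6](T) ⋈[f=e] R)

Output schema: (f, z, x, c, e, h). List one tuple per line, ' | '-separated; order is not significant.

Row counts bottom-up:
  T → 6
  σ[f>6](T) → 2
  R → 5
  (σ[f>6](T) ⋈[f=e] R) → 2

== RESULT ==
f | z | x | c | e | h
7 | s | p | 3 | 7 | 7
7 | s | p | 4 | 7 | 5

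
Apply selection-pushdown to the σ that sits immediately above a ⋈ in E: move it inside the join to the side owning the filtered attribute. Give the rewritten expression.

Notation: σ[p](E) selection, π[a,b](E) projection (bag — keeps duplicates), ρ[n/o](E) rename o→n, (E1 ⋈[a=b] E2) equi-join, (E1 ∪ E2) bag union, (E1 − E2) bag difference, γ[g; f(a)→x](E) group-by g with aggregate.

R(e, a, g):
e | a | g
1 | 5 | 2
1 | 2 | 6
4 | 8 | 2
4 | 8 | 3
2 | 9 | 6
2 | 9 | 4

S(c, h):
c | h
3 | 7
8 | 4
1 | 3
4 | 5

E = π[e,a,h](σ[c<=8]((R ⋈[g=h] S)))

σ filters on c, owned by the right side.
E' = π[e,a,h]((R ⋈[g=h] σ[c<=8](S)))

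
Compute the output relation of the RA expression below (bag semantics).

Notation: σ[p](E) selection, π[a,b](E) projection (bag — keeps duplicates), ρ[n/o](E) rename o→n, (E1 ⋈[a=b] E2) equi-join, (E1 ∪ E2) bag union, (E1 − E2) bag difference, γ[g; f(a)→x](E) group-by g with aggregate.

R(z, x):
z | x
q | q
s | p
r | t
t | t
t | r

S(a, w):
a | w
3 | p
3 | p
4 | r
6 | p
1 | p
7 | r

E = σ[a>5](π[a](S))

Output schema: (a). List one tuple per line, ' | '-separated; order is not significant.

Stepwise |·|:
  S → 6
  π[a](S) → 6
  σ[a>5](π[a](S)) → 2

== RESULT ==
a
6
7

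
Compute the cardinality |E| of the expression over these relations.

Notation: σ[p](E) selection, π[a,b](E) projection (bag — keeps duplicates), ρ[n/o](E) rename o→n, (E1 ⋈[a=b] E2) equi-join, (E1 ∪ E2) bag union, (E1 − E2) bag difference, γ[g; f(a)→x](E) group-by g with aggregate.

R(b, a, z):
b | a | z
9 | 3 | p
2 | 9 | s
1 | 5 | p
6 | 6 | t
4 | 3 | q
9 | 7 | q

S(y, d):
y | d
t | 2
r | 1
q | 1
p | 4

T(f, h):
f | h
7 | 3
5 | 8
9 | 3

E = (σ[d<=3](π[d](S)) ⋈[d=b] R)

Row counts bottom-up:
  S → 4
  π[d](S) → 4
  σ[d<=3](π[d](S)) → 3
  R → 6
  (σ[d<=3](π[d](S)) ⋈[d=b] R) → 3

|E| = 3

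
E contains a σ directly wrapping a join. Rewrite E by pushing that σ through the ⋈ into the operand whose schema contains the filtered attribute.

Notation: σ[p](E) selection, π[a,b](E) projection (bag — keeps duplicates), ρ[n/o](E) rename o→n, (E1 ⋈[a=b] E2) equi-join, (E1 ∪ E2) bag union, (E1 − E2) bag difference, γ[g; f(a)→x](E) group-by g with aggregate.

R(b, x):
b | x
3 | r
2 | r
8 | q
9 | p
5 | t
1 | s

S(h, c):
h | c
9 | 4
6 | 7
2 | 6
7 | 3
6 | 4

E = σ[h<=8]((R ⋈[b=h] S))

σ filters on h, owned by the right side.
E' = (R ⋈[b=h] σ[h<=8](S))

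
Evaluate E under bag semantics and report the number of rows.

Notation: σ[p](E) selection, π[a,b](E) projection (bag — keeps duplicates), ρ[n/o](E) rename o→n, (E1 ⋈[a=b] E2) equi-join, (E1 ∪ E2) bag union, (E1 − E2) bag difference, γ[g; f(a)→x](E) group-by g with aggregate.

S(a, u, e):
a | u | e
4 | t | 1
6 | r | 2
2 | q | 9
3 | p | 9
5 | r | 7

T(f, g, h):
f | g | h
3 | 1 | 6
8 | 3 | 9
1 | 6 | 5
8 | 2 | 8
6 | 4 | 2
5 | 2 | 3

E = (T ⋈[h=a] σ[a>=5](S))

Row counts bottom-up:
  T → 6
  S → 5
  σ[a>=5](S) → 2
  (T ⋈[h=a] σ[a>=5](S)) → 2

|E| = 2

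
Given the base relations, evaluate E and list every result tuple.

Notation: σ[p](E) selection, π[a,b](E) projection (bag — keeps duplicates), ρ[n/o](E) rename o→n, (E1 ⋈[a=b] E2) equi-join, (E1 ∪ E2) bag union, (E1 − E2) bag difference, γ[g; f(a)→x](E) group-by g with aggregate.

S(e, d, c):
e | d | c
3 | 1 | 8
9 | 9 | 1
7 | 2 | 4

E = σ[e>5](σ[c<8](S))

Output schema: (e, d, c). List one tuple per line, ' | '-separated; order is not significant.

Per-node cardinality:
  S → 3
  σ[c<8](S) → 2
  σ[e>5](σ[c<8](S)) → 2

== RESULT ==
e | d | c
7 | 2 | 4
9 | 9 | 1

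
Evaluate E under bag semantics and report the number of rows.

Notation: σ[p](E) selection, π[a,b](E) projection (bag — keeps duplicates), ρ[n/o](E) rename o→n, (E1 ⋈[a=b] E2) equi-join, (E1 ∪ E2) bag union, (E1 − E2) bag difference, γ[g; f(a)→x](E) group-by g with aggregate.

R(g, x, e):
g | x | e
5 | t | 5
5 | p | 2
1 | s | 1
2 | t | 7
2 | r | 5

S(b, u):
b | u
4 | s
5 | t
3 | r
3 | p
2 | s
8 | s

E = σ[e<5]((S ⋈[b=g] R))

Stepwise |·|:
  S → 6
  R → 5
  (S ⋈[b=g] R) → 4
  σ[e<5]((S ⋈[b=g] R)) → 1

|E| = 1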